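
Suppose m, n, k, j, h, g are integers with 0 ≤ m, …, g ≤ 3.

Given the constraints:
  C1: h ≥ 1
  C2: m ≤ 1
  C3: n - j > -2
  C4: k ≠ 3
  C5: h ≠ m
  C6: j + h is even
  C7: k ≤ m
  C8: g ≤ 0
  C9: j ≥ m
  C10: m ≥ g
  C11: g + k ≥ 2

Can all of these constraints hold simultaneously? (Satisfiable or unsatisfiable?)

From constraint 8: g ≤ 0. From constraints 2 and 7: k ≤ m ≤ 1. Hence g + k ≤ 1. But constraint 11 requires g + k ≥ 2, and 2 > 1. Contradiction.

Unsatisfiable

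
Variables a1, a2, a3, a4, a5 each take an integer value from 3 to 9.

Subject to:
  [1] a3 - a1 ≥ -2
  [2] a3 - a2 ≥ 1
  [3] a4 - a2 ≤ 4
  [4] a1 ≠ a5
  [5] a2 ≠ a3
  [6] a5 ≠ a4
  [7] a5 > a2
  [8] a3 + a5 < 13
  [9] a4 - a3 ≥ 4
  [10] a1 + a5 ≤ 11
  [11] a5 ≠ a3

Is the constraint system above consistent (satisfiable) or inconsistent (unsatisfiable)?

Unsatisfiable

Constraints 2, 3, and 9 give a4 − a3 ≥ 4, a3 − a2 ≥ 1, a2 − a4 ≥ -4.
Adding all 3 inequalities: the left sides telescope to 0, and the right sides sum to 4 + 1 + (-4) = 1. So 0 ≥ 1, which is false.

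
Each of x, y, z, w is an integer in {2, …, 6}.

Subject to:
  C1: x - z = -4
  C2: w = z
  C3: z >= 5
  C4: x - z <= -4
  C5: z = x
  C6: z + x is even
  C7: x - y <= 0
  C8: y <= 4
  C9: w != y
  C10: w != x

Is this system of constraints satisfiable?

From constraints 2 and 5, w = z = x, so w = x. But constraint 10 says w ≠ x. Contradiction.

Unsatisfiable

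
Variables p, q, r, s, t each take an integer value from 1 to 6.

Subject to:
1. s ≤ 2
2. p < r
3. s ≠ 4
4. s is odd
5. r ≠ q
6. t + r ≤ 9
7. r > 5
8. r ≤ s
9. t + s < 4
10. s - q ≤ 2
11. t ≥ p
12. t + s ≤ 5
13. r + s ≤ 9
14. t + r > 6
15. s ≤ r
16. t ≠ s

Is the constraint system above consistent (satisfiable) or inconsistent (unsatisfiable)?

Unsatisfiable

From constraint 7: r ≥ 6. From constraints 1 and 8: r ≤ s and s ≤ 2, so r ≤ 2. But 2 < 6, so no value of r works.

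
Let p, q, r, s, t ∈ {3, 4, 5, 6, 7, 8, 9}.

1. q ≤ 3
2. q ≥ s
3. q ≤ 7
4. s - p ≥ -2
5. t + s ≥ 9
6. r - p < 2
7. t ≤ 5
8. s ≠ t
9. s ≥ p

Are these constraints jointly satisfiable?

Unsatisfiable

From constraint 7: t ≤ 5. From constraints 1 and 2: s ≤ q ≤ 3. Hence t + s ≤ 8. But constraint 5 requires t + s ≥ 9, and 9 > 8. Contradiction.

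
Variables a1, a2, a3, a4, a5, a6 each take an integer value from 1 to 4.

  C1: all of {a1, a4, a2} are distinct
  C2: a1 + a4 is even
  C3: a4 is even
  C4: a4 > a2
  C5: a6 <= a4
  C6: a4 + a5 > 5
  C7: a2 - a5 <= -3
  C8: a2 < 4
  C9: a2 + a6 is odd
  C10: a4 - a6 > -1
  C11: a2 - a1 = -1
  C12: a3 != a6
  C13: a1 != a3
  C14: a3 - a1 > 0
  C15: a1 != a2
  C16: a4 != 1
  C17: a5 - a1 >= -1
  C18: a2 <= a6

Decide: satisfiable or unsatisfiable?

Setting (a1, a2, a3, a4, a5, a6) = (2, 1, 3, 4, 4, 4) satisfies everything: constraint 6: a4 + a5 = 8; constraint 7: a2 - a5 = -3; constraint 10: a4 - a6 = 0, and the others follow.

Satisfiable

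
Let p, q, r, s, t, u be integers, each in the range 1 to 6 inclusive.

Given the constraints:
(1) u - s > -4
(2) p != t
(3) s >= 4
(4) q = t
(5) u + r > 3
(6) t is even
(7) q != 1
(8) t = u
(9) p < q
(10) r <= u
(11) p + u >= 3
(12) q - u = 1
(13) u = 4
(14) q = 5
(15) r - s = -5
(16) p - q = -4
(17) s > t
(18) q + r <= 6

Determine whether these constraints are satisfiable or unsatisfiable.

Unsatisfiable

Constraint 14 fixes q = 5 and constraint 13 fixes u = 4. Constraints 4 and 8 give q = t = u, so q = u. But 5 ≠ 4 — contradiction.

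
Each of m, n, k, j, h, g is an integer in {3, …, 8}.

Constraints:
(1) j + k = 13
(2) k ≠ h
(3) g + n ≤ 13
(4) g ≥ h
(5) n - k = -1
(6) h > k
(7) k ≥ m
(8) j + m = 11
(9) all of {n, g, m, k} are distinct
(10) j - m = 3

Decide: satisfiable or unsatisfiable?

One satisfying assignment is m = 4, n = 5, k = 6, j = 7, h = 7, g = 8.
For the less obvious constraints — constraint 1: j + k = 13; constraint 3: g + n = 13; constraint 5: n - k = -1 — and the others hold by inspection.

Satisfiable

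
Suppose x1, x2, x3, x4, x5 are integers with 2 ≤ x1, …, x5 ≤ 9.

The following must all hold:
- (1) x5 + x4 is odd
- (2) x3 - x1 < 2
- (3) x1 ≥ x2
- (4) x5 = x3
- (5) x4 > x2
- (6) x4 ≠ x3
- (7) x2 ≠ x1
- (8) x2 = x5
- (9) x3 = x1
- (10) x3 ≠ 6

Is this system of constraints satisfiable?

From constraints 4, 8, and 9, x2 = x5 = x3 = x1, so x2 = x1. But constraint 7 says x2 ≠ x1. Contradiction.

Unsatisfiable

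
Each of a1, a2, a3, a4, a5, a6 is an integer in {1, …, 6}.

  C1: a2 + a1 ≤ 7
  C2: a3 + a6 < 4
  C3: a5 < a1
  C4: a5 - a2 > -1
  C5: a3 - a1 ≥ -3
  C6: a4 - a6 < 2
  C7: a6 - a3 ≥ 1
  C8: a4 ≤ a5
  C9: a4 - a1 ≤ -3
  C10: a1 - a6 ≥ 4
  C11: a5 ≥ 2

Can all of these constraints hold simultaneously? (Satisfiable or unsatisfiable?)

Constraints 5, 7, and 10 give a6 − a3 ≥ 1, a3 − a1 ≥ -3, a1 − a6 ≥ 4.
Adding all 3 inequalities: the left sides telescope to 0, and the right sides sum to 1 + (-3) + 4 = 2. So 0 ≥ 2, which is false.

Unsatisfiable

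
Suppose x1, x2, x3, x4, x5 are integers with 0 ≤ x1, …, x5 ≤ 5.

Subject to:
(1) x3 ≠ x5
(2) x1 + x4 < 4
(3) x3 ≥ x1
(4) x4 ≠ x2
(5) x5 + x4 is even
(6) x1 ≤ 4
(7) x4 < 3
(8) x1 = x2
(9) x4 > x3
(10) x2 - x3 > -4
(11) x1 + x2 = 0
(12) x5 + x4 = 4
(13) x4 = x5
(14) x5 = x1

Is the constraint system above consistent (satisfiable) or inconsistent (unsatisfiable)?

Unsatisfiable

From constraints 8, 13, and 14, x4 = x5 = x1 = x2, so x4 = x2. But constraint 4 says x4 ≠ x2. Contradiction.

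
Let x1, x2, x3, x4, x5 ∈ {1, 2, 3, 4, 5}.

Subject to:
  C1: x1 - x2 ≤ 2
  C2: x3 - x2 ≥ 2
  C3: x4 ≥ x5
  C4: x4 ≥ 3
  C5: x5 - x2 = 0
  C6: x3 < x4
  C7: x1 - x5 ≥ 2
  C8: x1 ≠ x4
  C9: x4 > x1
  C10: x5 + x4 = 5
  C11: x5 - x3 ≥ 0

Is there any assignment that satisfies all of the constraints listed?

Constraints 1, 2, 7, and 11 give x5 − x3 ≥ 0, x3 − x2 ≥ 2, x2 − x1 ≥ -2, x1 − x5 ≥ 2.
Adding all 4 inequalities: the left sides telescope to 0, and the right sides sum to 0 + 2 + (-2) + 2 = 2. So 0 ≥ 2, which is false.

Unsatisfiable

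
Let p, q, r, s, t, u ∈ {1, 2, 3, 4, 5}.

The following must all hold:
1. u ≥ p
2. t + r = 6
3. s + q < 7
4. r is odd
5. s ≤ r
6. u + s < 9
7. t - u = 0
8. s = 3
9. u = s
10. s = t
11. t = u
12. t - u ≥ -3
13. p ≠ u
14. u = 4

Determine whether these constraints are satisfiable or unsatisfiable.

Unsatisfiable

Constraint 8 fixes s = 3 and constraint 14 fixes u = 4. Constraints 10 and 11 give s = t = u, so s = u. But 3 ≠ 4 — contradiction.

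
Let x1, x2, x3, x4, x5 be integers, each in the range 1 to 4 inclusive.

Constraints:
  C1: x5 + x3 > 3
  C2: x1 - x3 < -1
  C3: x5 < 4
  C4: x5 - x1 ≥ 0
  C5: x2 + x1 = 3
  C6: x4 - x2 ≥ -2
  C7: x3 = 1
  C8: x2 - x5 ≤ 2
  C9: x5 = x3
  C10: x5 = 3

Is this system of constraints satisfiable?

Constraint 10 fixes x5 = 3 and constraint 7 fixes x3 = 1, but constraint 9 requires x5 = x3. Since 3 ≠ 1, contradiction.

Unsatisfiable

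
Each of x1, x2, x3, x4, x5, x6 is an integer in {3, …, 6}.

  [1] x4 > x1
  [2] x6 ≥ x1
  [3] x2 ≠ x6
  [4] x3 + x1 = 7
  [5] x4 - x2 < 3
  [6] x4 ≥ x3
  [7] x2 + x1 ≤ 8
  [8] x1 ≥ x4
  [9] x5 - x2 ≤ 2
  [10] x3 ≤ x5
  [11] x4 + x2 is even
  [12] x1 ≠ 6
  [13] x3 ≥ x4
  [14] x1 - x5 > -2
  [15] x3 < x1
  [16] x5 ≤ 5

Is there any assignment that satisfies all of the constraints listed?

Unsatisfiable

Constraints 1, 13, and 15 give x4 ≤ x3, x3 < x1, x1 < x4. Chaining: x4 ≤ x3 < x1 < x4, which forces x4 < x4 — impossible.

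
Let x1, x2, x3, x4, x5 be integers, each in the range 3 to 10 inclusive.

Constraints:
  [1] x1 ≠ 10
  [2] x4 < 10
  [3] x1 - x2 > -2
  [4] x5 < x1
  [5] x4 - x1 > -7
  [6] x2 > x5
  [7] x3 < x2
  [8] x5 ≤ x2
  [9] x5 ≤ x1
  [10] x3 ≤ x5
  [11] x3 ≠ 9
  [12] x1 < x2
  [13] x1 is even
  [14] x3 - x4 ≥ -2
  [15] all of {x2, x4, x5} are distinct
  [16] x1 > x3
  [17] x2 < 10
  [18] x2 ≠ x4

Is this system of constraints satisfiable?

One satisfying assignment is x1 = 8, x2 = 9, x3 = 3, x4 = 4, x5 = 3.
For the less obvious constraints — constraint 3: x1 - x2 = -1; constraint 5: x4 - x1 = -4 — and the others hold by inspection.

Satisfiable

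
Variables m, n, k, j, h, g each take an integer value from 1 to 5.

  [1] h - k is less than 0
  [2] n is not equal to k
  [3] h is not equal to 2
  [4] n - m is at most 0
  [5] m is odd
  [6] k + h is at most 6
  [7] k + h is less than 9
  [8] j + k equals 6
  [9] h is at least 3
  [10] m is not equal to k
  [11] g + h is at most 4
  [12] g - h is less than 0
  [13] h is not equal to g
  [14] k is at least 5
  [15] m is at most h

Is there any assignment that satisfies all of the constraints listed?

From constraint 14: k ≥ 5. From constraint 9: h ≥ 3. Hence k + h ≥ 8. But constraint 6 requires k + h ≤ 6, and 6 < 8. Contradiction.

Unsatisfiable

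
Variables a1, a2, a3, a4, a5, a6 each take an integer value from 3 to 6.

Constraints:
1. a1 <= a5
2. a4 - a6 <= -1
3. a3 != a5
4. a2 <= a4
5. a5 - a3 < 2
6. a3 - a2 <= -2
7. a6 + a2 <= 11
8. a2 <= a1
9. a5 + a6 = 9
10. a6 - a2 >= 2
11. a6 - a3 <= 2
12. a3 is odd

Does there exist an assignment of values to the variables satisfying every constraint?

Unsatisfiable

Constraints 6, 10, and 11 give a2 − a3 ≥ 2, a3 − a6 ≥ -2, a6 − a2 ≥ 2.
Adding all 3 inequalities: the left sides telescope to 0, and the right sides sum to 2 + (-2) + 2 = 2. So 0 ≥ 2, which is false.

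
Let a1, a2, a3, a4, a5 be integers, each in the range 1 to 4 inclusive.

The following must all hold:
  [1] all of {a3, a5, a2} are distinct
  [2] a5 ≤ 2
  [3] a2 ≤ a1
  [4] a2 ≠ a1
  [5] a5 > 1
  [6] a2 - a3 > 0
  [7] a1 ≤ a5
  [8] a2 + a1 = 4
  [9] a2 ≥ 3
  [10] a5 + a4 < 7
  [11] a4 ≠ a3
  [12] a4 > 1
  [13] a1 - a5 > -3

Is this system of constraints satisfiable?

Unsatisfiable

From constraints 3 and 9: a1 ≥ a2 and a2 ≥ 3, so a1 ≥ 3. From constraints 2 and 7: a1 ≤ a5 and a5 ≤ 2, so a1 ≤ 2. But 2 < 3, so no value of a1 works.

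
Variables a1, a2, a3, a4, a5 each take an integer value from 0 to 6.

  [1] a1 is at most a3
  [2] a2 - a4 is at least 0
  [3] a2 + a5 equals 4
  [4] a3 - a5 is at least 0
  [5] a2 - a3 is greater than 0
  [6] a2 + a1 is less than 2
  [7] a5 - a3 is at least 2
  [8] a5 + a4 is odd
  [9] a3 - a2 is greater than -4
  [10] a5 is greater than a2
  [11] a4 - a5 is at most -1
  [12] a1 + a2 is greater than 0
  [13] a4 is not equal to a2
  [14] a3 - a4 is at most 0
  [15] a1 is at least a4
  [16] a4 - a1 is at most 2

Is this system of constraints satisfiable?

Constraints 4, 5, and 10 give a3 < a2, a2 < a5, a5 ≤ a3. Chaining: a3 < a2 < a5 ≤ a3, which forces a3 < a3 — impossible.

Unsatisfiable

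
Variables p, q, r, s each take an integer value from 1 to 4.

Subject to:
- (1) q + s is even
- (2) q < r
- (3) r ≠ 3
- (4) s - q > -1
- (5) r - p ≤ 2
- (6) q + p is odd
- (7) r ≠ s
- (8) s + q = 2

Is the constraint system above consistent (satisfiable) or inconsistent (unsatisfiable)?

Satisfiable

Try p = 2, q = 1, r = 4, s = 1.
Check constraint 4: s - q = 0; constraint 5: r - p = 2. The remaining constraints are straightforward to verify.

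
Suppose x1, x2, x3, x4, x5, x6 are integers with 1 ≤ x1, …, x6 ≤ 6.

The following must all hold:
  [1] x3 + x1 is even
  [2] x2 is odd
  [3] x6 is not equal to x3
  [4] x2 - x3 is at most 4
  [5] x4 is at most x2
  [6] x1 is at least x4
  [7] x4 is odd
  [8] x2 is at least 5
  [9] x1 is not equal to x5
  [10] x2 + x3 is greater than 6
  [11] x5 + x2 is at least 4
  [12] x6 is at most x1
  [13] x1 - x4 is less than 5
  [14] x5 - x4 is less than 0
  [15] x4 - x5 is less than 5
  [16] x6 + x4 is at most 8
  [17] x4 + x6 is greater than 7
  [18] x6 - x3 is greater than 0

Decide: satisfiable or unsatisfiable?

Satisfiable

Setting (x1, x2, x3, x4, x5, x6) = (5, 5, 3, 3, 1, 5) satisfies everything: constraint 4: x2 - x3 = 2; constraint 10: x2 + x3 = 8; constraint 11: x5 + x2 = 6, and the others follow.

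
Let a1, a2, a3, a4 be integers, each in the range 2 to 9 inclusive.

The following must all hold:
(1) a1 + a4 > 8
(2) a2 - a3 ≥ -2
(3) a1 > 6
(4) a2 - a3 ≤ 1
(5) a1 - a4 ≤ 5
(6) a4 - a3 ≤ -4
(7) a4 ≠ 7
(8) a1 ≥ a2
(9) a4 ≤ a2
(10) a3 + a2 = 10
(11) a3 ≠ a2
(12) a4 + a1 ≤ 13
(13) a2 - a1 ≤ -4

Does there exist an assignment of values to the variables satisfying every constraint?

Constraints 2, 5, 6, and 13 give a1 − a2 ≥ 4, a2 − a3 ≥ -2, a3 − a4 ≥ 4, a4 − a1 ≥ -5.
Adding all 4 inequalities: the left sides telescope to 0, and the right sides sum to 4 + (-2) + 4 + (-5) = 1. So 0 ≥ 1, which is false.

Unsatisfiable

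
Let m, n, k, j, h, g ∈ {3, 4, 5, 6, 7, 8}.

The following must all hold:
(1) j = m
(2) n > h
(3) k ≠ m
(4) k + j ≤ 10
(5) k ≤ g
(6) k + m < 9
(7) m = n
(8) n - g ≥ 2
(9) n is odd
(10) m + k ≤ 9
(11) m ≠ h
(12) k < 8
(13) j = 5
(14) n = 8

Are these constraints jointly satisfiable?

Constraint 13 fixes j = 5 and constraint 14 fixes n = 8. Constraints 1 and 7 give j = m = n, so j = n. But 5 ≠ 8 — contradiction.

Unsatisfiable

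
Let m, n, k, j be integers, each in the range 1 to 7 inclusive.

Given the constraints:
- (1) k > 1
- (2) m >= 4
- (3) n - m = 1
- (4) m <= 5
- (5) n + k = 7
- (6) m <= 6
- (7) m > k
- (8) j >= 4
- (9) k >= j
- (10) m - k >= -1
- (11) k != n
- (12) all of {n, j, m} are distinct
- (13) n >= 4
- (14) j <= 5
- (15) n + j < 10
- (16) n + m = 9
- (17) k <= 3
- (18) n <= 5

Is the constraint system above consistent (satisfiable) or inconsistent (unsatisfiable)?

Constraints 2, 4, 8, 13, 14, and 18 confine each of n, j, m to the 2 values {4, 5}.
Constraint 12 requires all 3 of them to be distinct, but only 2 values are available — impossible by the pigeonhole principle.

Unsatisfiable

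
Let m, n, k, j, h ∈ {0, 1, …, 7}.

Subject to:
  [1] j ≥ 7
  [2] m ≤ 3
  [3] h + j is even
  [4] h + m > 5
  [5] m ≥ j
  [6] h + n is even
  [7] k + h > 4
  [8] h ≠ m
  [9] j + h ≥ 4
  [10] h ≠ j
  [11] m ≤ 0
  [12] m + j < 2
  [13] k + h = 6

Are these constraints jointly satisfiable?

Unsatisfiable

From constraint 1: j ≥ 7. From constraints 5 and 11: j ≤ m and m ≤ 0, so j ≤ 0. But 0 < 7, so no value of j works.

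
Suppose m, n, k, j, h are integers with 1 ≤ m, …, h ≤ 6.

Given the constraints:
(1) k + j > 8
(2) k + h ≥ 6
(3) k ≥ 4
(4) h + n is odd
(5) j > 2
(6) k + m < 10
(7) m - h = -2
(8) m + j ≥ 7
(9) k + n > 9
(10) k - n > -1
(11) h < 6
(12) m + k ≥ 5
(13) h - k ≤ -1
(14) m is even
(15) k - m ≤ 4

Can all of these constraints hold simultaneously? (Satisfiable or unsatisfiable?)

Satisfiable

Take m = 2, n = 5, k = 5, j = 5, h = 4. Then constraint 1: k + j = 10; constraint 2: k + h = 9, and every other listed constraint is also met.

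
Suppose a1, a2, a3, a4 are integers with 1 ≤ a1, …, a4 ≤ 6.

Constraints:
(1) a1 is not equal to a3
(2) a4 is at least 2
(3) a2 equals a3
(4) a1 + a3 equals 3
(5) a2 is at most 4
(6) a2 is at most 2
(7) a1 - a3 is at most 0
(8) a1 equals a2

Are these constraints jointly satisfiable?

Unsatisfiable

From constraints 3 and 8, a1 = a2 = a3, so a1 = a3. But constraint 1 says a1 ≠ a3. Contradiction.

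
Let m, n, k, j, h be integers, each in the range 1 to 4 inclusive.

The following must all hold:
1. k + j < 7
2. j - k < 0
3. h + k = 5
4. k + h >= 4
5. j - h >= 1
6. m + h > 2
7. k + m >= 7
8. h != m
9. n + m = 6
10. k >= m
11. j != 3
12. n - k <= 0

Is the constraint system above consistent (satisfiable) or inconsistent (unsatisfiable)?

Satisfiable

Try m = 3, n = 3, k = 4, j = 2, h = 1.
Check constraint 1: k + j = 6; constraint 2: j - k = -2; constraint 3: h + k = 5. The remaining constraints are straightforward to verify.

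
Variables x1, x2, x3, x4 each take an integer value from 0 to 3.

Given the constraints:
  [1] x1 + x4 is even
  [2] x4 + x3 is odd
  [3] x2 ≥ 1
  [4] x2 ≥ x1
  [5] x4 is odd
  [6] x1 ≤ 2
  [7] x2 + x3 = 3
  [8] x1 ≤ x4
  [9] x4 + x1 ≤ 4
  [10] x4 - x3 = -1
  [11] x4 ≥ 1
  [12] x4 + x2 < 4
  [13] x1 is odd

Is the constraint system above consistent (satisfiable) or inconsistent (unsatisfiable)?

Setting (x1, x2, x3, x4) = (1, 1, 2, 1) satisfies everything: constraint 7: x2 + x3 = 3; constraint 9: x4 + x1 = 2; constraint 10: x4 - x3 = -1, and the others follow.

Satisfiable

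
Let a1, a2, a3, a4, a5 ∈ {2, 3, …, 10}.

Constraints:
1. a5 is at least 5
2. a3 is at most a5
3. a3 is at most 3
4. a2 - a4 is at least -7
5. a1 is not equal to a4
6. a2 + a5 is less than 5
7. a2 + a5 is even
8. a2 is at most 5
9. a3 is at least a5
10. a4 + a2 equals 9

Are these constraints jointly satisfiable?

Unsatisfiable

From constraint 1: a5 ≥ 5. From constraints 3 and 9: a5 ≤ a3 and a3 ≤ 3, so a5 ≤ 3. But 3 < 5, so no value of a5 works.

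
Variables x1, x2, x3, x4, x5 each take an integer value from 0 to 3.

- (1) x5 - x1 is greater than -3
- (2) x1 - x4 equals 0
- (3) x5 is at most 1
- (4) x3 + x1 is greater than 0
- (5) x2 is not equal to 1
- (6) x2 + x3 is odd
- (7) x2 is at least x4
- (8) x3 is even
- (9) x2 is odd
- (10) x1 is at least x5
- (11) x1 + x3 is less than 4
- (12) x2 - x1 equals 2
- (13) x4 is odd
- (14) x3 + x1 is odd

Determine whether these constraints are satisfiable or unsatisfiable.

Satisfiable

The assignment x1 = 1, x2 = 3, x3 = 2, x4 = 1, x5 = 1 works:
  constraint 1 holds since x5 - x1 = 0.
  constraint 2 holds since x1 - x4 = 0.
The rest check out directly.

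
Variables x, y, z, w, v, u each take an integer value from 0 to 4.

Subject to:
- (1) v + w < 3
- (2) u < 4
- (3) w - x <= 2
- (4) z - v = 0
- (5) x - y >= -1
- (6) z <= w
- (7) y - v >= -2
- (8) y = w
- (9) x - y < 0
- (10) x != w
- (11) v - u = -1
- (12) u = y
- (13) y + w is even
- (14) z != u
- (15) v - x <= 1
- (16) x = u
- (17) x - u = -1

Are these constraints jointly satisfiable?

Unsatisfiable

From constraints 8, 12, and 16, x = u = y = w, so x = w. But constraint 10 says x ≠ w. Contradiction.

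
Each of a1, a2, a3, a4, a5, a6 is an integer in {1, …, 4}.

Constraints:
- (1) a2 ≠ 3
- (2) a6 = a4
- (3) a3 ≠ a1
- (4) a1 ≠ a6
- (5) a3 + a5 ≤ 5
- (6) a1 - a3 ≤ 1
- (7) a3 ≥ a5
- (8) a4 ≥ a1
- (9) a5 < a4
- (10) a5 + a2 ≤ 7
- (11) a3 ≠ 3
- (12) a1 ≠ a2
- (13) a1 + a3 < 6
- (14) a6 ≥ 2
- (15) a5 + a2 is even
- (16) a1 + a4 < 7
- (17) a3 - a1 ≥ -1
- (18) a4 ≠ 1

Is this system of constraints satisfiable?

Setting (a1, a2, a3, a4, a5, a6) = (1, 2, 2, 4, 2, 4) satisfies everything: constraint 5: a3 + a5 = 4; constraint 6: a1 - a3 = -1; constraint 10: a5 + a2 = 4, and the others follow.

Satisfiable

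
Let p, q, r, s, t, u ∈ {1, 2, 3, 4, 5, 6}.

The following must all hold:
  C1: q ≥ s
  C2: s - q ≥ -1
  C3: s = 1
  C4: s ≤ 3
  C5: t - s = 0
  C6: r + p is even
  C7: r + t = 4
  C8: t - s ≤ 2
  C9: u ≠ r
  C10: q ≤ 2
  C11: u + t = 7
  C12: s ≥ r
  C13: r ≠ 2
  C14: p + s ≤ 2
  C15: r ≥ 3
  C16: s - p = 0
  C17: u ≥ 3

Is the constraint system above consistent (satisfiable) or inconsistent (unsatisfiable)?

Unsatisfiable

From constraints 12 and 15: s ≥ r and r ≥ 3, so s ≥ 3. From constraints 1 and 10: s ≤ q and q ≤ 2, so s ≤ 2. But 2 < 3, so no value of s works.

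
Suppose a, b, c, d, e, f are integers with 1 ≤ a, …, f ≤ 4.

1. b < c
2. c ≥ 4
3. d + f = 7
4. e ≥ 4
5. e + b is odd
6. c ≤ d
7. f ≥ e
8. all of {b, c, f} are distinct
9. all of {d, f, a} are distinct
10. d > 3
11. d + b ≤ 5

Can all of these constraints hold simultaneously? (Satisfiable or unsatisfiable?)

Unsatisfiable

From constraints 2 and 6: d ≥ c ≥ 4. From constraints 4 and 7: f ≥ e ≥ 4. Hence d + f ≥ 8. But constraint 3 requires d + f = 7, and 7 < 8. Contradiction.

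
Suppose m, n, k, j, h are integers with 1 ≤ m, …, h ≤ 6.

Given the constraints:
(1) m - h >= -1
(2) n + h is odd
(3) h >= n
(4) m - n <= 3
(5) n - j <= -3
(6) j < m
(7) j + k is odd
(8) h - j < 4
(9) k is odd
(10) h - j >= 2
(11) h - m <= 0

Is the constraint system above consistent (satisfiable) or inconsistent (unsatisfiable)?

Unsatisfiable

Constraints 4, 5, 10, and 11 give n − m ≥ -3, m − h ≥ 0, h − j ≥ 2, j − n ≥ 3.
Adding all 4 inequalities: the left sides telescope to 0, and the right sides sum to (-3) + 0 + 2 + 3 = 2. So 0 ≥ 2, which is false.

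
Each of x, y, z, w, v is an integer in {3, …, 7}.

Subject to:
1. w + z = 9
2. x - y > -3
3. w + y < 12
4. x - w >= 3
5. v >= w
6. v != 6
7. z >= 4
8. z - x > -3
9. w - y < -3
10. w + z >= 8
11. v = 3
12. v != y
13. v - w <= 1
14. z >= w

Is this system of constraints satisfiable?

Satisfiable

Try x = 7, y = 7, z = 6, w = 3, v = 3.
Check constraint 1: w + z = 9; constraint 2: x - y = 0; constraint 3: w + y = 10. The remaining constraints are straightforward to verify.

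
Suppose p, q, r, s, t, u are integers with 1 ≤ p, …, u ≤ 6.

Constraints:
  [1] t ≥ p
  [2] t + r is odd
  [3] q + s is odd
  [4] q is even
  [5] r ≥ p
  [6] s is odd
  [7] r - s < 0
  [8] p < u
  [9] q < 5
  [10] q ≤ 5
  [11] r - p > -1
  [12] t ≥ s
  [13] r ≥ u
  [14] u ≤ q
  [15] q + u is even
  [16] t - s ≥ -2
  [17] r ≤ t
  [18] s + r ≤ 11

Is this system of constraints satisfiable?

Satisfiable

One satisfying assignment is p = 1, q = 2, r = 3, s = 5, t = 6, u = 2.
For the less obvious constraints — constraint 7: r - s = -2; constraint 11: r - p = 2 — and the others hold by inspection.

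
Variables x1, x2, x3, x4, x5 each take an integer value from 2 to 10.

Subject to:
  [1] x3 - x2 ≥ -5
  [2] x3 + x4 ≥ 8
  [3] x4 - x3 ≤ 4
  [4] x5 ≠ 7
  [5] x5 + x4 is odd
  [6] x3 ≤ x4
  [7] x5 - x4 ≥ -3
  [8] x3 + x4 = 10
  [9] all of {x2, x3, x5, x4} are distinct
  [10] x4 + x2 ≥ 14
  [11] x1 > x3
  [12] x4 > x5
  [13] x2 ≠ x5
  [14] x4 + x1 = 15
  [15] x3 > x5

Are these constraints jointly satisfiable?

Satisfiable

Take x1 = 9, x2 = 8, x3 = 4, x4 = 6, x5 = 3. Then constraint 1: x3 - x2 = -4; constraint 2: x3 + x4 = 10, and every other listed constraint is also met.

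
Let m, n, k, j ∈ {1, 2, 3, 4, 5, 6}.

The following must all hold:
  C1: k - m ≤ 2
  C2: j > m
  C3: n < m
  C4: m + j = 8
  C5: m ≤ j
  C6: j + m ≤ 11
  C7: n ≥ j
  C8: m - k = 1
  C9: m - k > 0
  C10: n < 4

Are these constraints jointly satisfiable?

Constraints 3, 5, and 7 give m ≤ j, j ≤ n, n < m. Chaining: m ≤ j ≤ n < m, which forces m < m — impossible.

Unsatisfiable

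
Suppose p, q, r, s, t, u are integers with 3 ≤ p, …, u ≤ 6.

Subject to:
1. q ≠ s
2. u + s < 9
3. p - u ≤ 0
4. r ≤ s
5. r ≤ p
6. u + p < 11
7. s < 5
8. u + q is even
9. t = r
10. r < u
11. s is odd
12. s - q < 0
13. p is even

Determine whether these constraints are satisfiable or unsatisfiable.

Satisfiable

Setting (p, q, r, s, t, u) = (4, 4, 3, 3, 3, 4) satisfies everything: constraint 2: u + s = 7; constraint 3: p - u = 0, and the others follow.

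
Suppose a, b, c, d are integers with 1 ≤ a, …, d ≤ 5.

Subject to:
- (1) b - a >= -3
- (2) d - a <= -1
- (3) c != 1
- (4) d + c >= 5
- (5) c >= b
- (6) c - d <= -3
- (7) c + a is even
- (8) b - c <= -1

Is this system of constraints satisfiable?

Unsatisfiable

Constraints 1, 2, 6, and 8 give c − b ≥ 1, b − a ≥ -3, a − d ≥ 1, d − c ≥ 3.
Adding all 4 inequalities: the left sides telescope to 0, and the right sides sum to 1 + (-3) + 1 + 3 = 2. So 0 ≥ 2, which is false.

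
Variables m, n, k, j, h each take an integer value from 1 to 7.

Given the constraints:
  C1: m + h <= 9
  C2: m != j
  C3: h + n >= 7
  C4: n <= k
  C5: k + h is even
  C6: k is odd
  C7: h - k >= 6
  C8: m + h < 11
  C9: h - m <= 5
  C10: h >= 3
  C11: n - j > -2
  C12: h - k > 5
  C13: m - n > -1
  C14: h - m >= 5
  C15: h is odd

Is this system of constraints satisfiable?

One satisfying assignment is m = 2, n = 1, k = 1, j = 1, h = 7.
For the less obvious constraints — constraint 1: m + h = 9; constraint 3: h + n = 8; constraint 7: h - k = 6 — and the others hold by inspection.

Satisfiable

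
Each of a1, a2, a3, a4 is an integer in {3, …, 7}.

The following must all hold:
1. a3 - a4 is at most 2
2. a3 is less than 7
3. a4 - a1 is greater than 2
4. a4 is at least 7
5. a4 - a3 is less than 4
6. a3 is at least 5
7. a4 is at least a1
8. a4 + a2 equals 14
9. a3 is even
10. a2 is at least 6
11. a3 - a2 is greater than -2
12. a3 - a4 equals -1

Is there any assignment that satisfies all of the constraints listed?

Satisfiable

One satisfying assignment is a1 = 4, a2 = 7, a3 = 6, a4 = 7.
For the less obvious constraints — constraint 1: a3 - a4 = -1; constraint 3: a4 - a1 = 3; constraint 5: a4 - a3 = 1 — and the others hold by inspection.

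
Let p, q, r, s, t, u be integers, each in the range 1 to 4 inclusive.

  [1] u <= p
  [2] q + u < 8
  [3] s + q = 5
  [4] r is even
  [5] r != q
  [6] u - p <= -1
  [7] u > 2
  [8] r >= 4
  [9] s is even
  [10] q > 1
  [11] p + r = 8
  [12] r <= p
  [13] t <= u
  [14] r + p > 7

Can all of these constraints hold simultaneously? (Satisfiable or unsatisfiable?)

Try p = 4, q = 3, r = 4, s = 2, t = 3, u = 3.
Check constraint 2: q + u = 6; constraint 3: s + q = 5; constraint 6: u - p = -1. The remaining constraints are straightforward to verify.

Satisfiable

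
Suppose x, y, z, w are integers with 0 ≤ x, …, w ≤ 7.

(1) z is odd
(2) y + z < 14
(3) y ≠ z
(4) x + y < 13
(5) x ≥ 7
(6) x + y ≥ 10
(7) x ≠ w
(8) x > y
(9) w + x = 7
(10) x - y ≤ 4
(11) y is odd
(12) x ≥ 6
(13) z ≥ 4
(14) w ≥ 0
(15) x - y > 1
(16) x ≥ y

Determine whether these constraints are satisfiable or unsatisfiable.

Satisfiable

Try x = 7, y = 5, z = 7, w = 0.
Check constraint 2: y + z = 12; constraint 4: x + y = 12. The remaining constraints are straightforward to verify.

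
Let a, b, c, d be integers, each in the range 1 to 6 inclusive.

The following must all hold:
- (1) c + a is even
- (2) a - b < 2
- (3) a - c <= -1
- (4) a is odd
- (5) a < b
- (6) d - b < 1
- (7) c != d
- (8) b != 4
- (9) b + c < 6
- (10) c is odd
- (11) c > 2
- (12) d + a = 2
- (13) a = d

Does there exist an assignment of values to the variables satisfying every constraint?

Setting (a, b, c, d) = (1, 2, 3, 1) satisfies everything: constraint 2: a - b = -1; constraint 3: a - c = -2, and the others follow.

Satisfiable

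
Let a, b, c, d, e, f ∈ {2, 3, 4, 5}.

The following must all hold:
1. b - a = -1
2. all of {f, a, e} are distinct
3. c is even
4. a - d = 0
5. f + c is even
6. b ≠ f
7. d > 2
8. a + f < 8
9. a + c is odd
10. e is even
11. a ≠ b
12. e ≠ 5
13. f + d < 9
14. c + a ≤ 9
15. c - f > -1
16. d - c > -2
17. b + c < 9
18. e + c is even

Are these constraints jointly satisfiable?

Satisfiable

Take a = 5, b = 4, c = 4, d = 5, e = 4, f = 2. Then constraint 1: b - a = -1; constraint 4: a - d = 0, and every other listed constraint is also met.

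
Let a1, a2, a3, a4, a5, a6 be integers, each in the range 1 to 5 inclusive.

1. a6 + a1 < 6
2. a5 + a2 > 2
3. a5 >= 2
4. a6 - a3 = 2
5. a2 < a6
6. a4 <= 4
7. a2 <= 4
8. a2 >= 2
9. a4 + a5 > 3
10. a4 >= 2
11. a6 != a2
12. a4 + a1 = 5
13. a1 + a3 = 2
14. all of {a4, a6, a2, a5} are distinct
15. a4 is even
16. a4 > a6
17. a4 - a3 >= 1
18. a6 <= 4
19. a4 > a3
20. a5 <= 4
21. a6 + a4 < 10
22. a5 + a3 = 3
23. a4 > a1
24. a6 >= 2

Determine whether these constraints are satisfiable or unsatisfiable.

Constraints 3, 6, 7, 8, 10, 18, 20, and 24 confine each of a4, a6, a2, a5 to the 3 values {2, …, 4}.
Constraint 14 requires all 4 of them to be distinct, but only 3 values are available — impossible by the pigeonhole principle.

Unsatisfiable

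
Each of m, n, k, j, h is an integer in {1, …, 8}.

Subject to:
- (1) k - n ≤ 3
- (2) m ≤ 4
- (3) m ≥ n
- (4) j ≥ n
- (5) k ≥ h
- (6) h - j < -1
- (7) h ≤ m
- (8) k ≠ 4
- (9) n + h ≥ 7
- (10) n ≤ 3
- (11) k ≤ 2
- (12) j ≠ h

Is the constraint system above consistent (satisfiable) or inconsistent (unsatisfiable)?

Unsatisfiable

From constraints 2 and 3: n ≤ m ≤ 4. From constraints 5 and 11: h ≤ k ≤ 2. Hence n + h ≤ 6. But constraint 9 requires n + h ≥ 7, and 7 > 6. Contradiction.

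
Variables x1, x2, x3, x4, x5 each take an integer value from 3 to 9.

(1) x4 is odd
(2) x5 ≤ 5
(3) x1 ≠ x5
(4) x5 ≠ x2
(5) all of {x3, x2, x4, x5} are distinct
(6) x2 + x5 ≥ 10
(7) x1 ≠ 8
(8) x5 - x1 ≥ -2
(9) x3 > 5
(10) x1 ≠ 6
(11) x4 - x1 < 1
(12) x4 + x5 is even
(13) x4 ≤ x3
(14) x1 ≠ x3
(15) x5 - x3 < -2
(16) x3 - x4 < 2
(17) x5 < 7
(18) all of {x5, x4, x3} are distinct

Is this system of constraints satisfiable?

Satisfiable

Try x1 = 5, x2 = 8, x3 = 6, x4 = 5, x5 = 3.
Check constraint 6: x2 + x5 = 11; constraint 8: x5 - x1 = -2; constraint 11: x4 - x1 = 0. The remaining constraints are straightforward to verify.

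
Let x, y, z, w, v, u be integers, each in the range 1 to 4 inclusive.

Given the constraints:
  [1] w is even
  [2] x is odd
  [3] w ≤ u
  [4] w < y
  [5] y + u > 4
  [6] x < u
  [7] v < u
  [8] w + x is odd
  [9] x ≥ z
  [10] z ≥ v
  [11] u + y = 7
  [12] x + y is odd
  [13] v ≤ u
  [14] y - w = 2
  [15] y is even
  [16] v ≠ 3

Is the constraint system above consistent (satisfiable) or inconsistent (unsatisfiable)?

One satisfying assignment is x = 1, y = 4, z = 1, w = 2, v = 1, u = 3.
For the less obvious constraints — constraint 5: y + u = 7; constraint 11: u + y = 7; constraint 14: y - w = 2 — and the others hold by inspection.

Satisfiable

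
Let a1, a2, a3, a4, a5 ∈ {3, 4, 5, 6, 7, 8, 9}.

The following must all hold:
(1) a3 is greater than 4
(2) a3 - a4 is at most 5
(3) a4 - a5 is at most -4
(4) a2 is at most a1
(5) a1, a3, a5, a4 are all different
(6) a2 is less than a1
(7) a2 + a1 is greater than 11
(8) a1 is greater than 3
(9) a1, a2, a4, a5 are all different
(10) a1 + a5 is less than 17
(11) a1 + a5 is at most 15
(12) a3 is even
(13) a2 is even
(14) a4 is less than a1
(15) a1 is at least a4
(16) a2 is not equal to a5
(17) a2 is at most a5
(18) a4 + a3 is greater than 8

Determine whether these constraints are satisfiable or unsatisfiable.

Satisfiable

Try a1 = 8, a2 = 6, a3 = 6, a4 = 3, a5 = 7.
Check constraint 2: a3 - a4 = 3; constraint 3: a4 - a5 = -4; constraint 7: a2 + a1 = 14. The remaining constraints are straightforward to verify.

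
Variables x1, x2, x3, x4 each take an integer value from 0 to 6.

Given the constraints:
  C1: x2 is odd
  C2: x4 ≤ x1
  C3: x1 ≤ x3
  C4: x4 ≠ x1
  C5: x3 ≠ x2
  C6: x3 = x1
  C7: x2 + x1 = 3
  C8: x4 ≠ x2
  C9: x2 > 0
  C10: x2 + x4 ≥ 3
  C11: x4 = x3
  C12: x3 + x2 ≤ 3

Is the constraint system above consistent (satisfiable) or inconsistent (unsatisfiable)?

From constraints 6 and 11, x4 = x3 = x1, so x4 = x1. But constraint 4 says x4 ≠ x1. Contradiction.

Unsatisfiable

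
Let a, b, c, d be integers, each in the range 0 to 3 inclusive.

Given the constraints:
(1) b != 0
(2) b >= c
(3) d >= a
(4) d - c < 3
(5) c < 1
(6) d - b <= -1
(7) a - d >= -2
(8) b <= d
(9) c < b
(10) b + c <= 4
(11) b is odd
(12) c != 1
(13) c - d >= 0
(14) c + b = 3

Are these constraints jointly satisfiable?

Constraints 8, 9, and 13 give c < b, b ≤ d, d ≤ c. Chaining: c < b ≤ d ≤ c, which forces c < c — impossible.

Unsatisfiable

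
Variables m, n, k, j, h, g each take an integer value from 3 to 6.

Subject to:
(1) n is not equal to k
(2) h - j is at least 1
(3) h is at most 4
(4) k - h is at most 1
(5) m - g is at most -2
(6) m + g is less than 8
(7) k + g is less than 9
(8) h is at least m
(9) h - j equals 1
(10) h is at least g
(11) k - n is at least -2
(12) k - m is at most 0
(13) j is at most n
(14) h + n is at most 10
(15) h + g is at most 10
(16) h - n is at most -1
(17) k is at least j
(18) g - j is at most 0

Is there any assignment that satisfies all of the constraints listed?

Unsatisfiable

Constraints 2, 5, 11, 12, 16, and 18 give h − j ≥ 1, j − g ≥ 0, g − m ≥ 2, m − k ≥ 0, k − n ≥ -2, n − h ≥ 1.
Adding all 6 inequalities: the left sides telescope to 0, and the right sides sum to 1 + 0 + 2 + 0 + (-2) + 1 = 2. So 0 ≥ 2, which is false.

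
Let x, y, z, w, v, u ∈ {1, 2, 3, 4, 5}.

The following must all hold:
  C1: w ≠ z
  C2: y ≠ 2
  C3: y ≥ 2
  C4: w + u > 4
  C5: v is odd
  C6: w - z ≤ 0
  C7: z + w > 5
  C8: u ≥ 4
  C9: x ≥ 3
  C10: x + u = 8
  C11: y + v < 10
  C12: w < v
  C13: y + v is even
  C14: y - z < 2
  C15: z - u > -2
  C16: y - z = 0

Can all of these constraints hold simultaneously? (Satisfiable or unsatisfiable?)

Take x = 3, y = 5, z = 5, w = 2, v = 3, u = 5. Then constraint 4: w + u = 7; constraint 6: w - z = -3; constraint 7: z + w = 7, and every other listed constraint is also met.

Satisfiable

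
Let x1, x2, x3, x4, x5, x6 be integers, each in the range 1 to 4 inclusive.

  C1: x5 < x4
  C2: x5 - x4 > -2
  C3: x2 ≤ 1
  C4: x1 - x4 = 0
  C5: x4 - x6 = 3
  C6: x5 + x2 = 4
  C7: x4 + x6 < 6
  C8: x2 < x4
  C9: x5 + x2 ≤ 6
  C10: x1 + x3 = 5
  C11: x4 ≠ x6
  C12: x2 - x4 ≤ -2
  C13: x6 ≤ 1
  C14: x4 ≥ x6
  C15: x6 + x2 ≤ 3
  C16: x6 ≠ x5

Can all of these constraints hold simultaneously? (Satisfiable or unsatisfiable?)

Satisfiable

Setting (x1, x2, x3, x4, x5, x6) = (4, 1, 1, 4, 3, 1) satisfies everything: constraint 2: x5 - x4 = -1; constraint 4: x1 - x4 = 0; constraint 5: x4 - x6 = 3, and the others follow.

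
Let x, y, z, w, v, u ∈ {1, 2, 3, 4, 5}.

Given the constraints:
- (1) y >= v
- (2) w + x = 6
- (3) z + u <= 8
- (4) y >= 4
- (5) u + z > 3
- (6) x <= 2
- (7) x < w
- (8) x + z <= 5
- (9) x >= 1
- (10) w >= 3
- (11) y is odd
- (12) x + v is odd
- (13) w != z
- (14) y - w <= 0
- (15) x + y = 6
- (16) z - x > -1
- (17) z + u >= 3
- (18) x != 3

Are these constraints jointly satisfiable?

Setting (x, y, z, w, v, u) = (1, 5, 3, 5, 4, 2) satisfies everything: constraint 2: w + x = 6; constraint 3: z + u = 5, and the others follow.

Satisfiable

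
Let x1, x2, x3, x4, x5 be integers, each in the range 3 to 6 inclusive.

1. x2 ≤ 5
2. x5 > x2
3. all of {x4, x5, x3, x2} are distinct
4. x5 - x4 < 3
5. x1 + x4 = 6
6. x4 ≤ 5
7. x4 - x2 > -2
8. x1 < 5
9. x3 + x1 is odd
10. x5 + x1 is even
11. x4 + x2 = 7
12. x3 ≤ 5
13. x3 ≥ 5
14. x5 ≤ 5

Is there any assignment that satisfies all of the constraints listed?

Constraints 1, 6, 12, and 14 confine each of x4, x5, x3, x2 to the 3 values {3, …, 5} (the domain already gives each ≥ 3).
Constraint 3 requires all 4 of them to be distinct, but only 3 values are available — impossible by the pigeonhole principle.

Unsatisfiable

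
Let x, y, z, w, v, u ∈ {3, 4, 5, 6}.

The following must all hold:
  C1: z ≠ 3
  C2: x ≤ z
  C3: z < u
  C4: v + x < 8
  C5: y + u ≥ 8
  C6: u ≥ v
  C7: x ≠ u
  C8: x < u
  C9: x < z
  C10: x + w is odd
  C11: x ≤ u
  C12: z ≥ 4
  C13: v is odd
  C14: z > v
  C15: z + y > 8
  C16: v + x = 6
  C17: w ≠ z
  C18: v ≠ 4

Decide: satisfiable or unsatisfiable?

One satisfying assignment is x = 3, y = 5, z = 4, w = 6, v = 3, u = 5.
For the less obvious constraints — constraint 4: v + x = 6; constraint 5: y + u = 10 — and the others hold by inspection.

Satisfiable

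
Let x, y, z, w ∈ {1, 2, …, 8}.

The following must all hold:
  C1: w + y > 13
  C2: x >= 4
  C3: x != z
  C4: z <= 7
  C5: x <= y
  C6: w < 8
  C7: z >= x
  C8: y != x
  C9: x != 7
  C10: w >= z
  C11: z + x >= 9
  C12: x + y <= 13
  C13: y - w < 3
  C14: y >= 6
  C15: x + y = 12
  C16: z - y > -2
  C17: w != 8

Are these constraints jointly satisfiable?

Setting (x, y, z, w) = (5, 7, 7, 7) satisfies everything: constraint 1: w + y = 14; constraint 11: z + x = 12, and the others follow.

Satisfiable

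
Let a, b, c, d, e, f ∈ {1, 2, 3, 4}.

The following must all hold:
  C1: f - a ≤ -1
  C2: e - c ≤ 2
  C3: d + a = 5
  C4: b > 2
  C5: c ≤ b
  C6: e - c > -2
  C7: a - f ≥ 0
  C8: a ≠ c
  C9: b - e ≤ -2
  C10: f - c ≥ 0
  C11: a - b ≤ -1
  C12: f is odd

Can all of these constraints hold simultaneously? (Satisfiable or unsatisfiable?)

Constraints 1, 2, 9, 10, and 11 give c − e ≥ -2, e − b ≥ 2, b − a ≥ 1, a − f ≥ 1, f − c ≥ 0.
Adding all 5 inequalities: the left sides telescope to 0, and the right sides sum to (-2) + 2 + 1 + 1 + 0 = 2. So 0 ≥ 2, which is false.

Unsatisfiable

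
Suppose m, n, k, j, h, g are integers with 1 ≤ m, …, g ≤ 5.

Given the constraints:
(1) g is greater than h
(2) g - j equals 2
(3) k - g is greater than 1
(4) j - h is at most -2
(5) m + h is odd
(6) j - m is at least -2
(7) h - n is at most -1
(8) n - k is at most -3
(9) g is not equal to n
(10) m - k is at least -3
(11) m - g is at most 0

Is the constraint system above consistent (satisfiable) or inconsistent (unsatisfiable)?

Unsatisfiable

Constraints 4, 6, 7, 8, and 10 give m − k ≥ -3, k − n ≥ 3, n − h ≥ 1, h − j ≥ 2, j − m ≥ -2.
Adding all 5 inequalities: the left sides telescope to 0, and the right sides sum to (-3) + 3 + 1 + 2 + (-2) = 1. So 0 ≥ 1, which is false.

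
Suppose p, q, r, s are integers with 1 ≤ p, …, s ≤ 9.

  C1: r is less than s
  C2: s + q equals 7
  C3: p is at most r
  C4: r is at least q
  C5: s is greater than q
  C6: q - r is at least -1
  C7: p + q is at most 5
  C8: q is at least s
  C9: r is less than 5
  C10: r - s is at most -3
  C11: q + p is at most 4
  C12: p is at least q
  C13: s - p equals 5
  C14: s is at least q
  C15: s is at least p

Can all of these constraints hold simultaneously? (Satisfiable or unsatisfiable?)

Constraints 1, 3, 8, and 12 give r < s, s ≤ q, q ≤ p, p ≤ r. Chaining: r < s ≤ q ≤ p ≤ r, which forces r < r — impossible.

Unsatisfiable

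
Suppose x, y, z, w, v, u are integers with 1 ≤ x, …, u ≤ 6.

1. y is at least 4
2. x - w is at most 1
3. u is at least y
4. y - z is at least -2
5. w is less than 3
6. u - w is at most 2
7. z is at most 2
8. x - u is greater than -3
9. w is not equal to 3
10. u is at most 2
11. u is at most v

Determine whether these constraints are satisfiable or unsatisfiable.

From constraints 1 and 3: u ≥ y and y ≥ 4, so u ≥ 4. From constraint 10: u ≤ 2. But 2 < 4, so no value of u works.

Unsatisfiable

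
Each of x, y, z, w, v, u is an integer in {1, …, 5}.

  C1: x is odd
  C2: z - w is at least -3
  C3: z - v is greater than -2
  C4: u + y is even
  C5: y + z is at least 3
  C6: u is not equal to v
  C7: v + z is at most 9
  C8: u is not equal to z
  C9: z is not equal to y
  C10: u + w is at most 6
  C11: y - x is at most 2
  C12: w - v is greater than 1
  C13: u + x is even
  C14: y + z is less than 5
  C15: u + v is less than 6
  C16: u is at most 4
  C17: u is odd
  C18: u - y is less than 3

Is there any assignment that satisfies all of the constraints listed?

Try x = 1, y = 1, z = 3, w = 5, v = 3, u = 1.
Check constraint 2: z - w = -2; constraint 3: z - v = 0; constraint 5: y + z = 4. The remaining constraints are straightforward to verify.

Satisfiable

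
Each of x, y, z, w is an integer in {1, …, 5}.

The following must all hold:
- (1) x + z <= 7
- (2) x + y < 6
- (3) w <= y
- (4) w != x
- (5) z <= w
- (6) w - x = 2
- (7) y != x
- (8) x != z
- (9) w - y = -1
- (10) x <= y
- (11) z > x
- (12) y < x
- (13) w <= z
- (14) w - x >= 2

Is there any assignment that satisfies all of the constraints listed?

Unsatisfiable

Constraints 3, 5, 11, and 12 give w ≤ y, y < x, x < z, z ≤ w. Chaining: w ≤ y < x < z ≤ w, which forces w < w — impossible.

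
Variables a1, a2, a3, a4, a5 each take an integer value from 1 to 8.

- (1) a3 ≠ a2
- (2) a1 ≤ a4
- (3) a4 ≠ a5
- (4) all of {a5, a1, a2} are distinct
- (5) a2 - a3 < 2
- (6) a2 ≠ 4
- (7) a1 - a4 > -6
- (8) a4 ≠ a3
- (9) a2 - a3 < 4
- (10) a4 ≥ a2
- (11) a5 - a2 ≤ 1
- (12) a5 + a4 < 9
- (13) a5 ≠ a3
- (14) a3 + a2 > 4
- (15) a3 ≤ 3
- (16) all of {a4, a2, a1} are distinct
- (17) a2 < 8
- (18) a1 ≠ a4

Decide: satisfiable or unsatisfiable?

Satisfiable

Take a1 = 2, a2 = 3, a3 = 2, a4 = 5, a5 = 1. Then constraint 5: a2 - a3 = 1; constraint 7: a1 - a4 = -3; constraint 9: a2 - a3 = 1, and every other listed constraint is also met.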